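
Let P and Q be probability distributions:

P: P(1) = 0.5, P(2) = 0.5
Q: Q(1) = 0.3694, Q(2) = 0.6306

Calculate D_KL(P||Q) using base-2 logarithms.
0.0510 bits

D_KL(P||Q) = Σ P(x) log₂(P(x)/Q(x))

Computing term by term:
  P(1)·log₂(P(1)/Q(1)) = 0.5·log₂(0.5/0.3694) = 0.21837
  P(2)·log₂(P(2)/Q(2)) = 0.5·log₂(0.5/0.6306) = -0.16740

D_KL(P||Q) = 0.21837 - 0.16740 = 0.05097 ≈ 0.0510 bits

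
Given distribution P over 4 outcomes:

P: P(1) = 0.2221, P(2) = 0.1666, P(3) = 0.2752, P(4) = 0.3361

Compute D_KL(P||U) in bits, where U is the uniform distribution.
0.0462 bits

U(i) = 1/4 for all i

D_KL(P||U) = Σ P(x) log₂(P(x) / (1/4))
           = Σ P(x) log₂(P(x)) + log₂(4)
           = log₂(4) - H(P)

H(P) = -Σ P(x) log₂(P(x)):
  -P(1)·log₂(P(1)) = -(0.2221)·log₂(0.2221) = 0.48212
  -P(2)·log₂(P(2)) = -(0.1666)·log₂(0.1666) = 0.43075
  -P(3)·log₂(P(3)) = -(0.2752)·log₂(0.2752) = 0.51227
  -P(4)·log₂(P(4)) = -(0.3361)·log₂(0.3361) = 0.52870
H(P) = 0.48212 + 0.43075 + 0.51227 + 0.52870 = 1.95384 bits

log₂(4) = 2.00000 bits

D_KL(P||U) = 2.00000 - 1.95384 = 0.04616 ≈ 0.0462 bits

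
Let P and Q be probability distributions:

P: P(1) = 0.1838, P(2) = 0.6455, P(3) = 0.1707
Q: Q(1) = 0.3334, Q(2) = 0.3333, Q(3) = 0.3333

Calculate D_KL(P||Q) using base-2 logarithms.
0.2929 bits

D_KL(P||Q) = Σ P(x) log₂(P(x)/Q(x))

Computing term by term:
  P(1)·log₂(P(1)/Q(1)) = 0.1838·log₂(0.1838/0.3334) = -0.15791
  P(2)·log₂(P(2)/Q(2)) = 0.6455·log₂(0.6455/0.3333) = 0.61555
  P(3)·log₂(P(3)/Q(3)) = 0.1707·log₂(0.1707/0.3333) = -0.16479

D_KL(P||Q) = -0.15791 + 0.61555 - 0.16479 = 0.29285 ≈ 0.2929 bits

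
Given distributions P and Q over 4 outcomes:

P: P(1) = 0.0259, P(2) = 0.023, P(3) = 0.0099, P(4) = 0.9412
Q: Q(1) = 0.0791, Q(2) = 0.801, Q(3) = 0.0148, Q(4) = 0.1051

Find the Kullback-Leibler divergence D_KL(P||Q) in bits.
2.8115 bits

D_KL(P||Q) = Σ P(x) log₂(P(x)/Q(x))

Computing term by term:
  P(1)·log₂(P(1)/Q(1)) = 0.0259·log₂(0.0259/0.0791) = -0.04172
  P(2)·log₂(P(2)/Q(2)) = 0.023·log₂(0.023/0.801) = -0.11781
  P(3)·log₂(P(3)/Q(3)) = 0.0099·log₂(0.0099/0.0148) = -0.00574
  P(4)·log₂(P(4)/Q(4)) = 0.9412·log₂(0.9412/0.1051) = 2.97677

D_KL(P||Q) = -0.04172 - 0.11781 - 0.00574 + 2.97677 = 2.81150 ≈ 2.8115 bits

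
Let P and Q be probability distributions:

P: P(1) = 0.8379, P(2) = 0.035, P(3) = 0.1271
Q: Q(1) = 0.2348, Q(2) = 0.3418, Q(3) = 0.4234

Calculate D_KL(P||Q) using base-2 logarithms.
1.2021 bits

D_KL(P||Q) = Σ P(x) log₂(P(x)/Q(x))

Computing term by term:
  P(1)·log₂(P(1)/Q(1)) = 0.8379·log₂(0.8379/0.2348) = 1.53784
  P(2)·log₂(P(2)/Q(2)) = 0.035·log₂(0.035/0.3418) = -0.11507
  P(3)·log₂(P(3)/Q(3)) = 0.1271·log₂(0.1271/0.4234) = -0.22065

D_KL(P||Q) = 1.53784 - 0.11507 - 0.22065 = 1.20212 ≈ 1.2021 bits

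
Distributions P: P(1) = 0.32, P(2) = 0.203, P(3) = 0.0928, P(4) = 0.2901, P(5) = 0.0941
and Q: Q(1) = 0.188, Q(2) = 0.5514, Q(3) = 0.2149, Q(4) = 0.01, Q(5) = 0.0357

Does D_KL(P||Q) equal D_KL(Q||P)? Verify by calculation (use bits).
D_KL(P||Q) = 1.3815 bits, D_KL(Q||P) = 0.8125 bits. No — D_KL(P||Q) ≠ D_KL(Q||P) for this pair.

D_KL(P||Q) = Σ P(x) log₂(P(x)/Q(x))

Computing term by term:
  P(1)·log₂(P(1)/Q(1)) = 0.32·log₂(0.32/0.188) = 0.24555
  P(2)·log₂(P(2)/Q(2)) = 0.203·log₂(0.203/0.5514) = -0.29265
  P(3)·log₂(P(3)/Q(3)) = 0.0928·log₂(0.0928/0.2149) = -0.11242
  P(4)·log₂(P(4)/Q(4)) = 0.2901·log₂(0.2901/0.01) = 1.40944
  P(5)·log₂(P(5)/Q(5)) = 0.0941·log₂(0.0941/0.0357) = 0.13158

D_KL(P||Q) = 0.24555 - 0.29265 - 0.11242 + 1.40944 + 0.13158 = 1.38150 ≈ 1.3815 bits

D_KL(Q||P) = Σ Q(x) log₂(Q(x)/P(x))

Computing term by term:
  Q(1)·log₂(Q(1)/P(1)) = 0.188·log₂(0.188/0.32) = -0.14426
  Q(2)·log₂(Q(2)/P(2)) = 0.5514·log₂(0.5514/0.203) = 0.79491
  Q(3)·log₂(Q(3)/P(3)) = 0.2149·log₂(0.2149/0.0928) = 0.26034
  Q(4)·log₂(Q(4)/P(4)) = 0.01·log₂(0.01/0.2901) = -0.04858
  Q(5)·log₂(Q(5)/P(5)) = 0.0357·log₂(0.0357/0.0941) = -0.04992

D_KL(Q||P) = -0.14426 + 0.79491 + 0.26034 - 0.04858 - 0.04992 = 0.81249 ≈ 0.8125 bits

These are NOT equal (difference: 0.5690 bits). KL divergence is asymmetric: D_KL(P||Q) ≠ D_KL(Q||P) in general.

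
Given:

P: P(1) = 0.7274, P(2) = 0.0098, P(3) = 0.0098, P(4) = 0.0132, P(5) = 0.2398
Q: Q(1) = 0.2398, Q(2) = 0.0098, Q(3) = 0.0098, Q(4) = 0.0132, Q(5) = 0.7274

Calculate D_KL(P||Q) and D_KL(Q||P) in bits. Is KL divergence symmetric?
D_KL(P||Q) = 0.7806 bits, D_KL(Q||P) = 0.7806 bits. The two values coincide for this particular pair, but no — KL divergence is not symmetric in general.

D_KL(P||Q) = Σ P(x) log₂(P(x)/Q(x))

Computing term by term:
  P(1)·log₂(P(1)/Q(1)) = 0.7274·log₂(0.7274/0.2398) = 1.16451
  P(2)·log₂(P(2)/Q(2)) = 0.0098·log₂(0.0098/0.0098) = 0.00000
  P(3)·log₂(P(3)/Q(3)) = 0.0098·log₂(0.0098/0.0098) = 0.00000
  P(4)·log₂(P(4)/Q(4)) = 0.0132·log₂(0.0132/0.0132) = 0.00000
  P(5)·log₂(P(5)/Q(5)) = 0.2398·log₂(0.2398/0.7274) = -0.38390

D_KL(P||Q) = 1.16451 + 0.00000 + 0.00000 + 0.00000 - 0.38390 = 0.78061 ≈ 0.7806 bits

D_KL(Q||P) = Σ Q(x) log₂(Q(x)/P(x))

Computing term by term:
  Q(1)·log₂(Q(1)/P(1)) = 0.2398·log₂(0.2398/0.7274) = -0.38390
  Q(2)·log₂(Q(2)/P(2)) = 0.0098·log₂(0.0098/0.0098) = 0.00000
  Q(3)·log₂(Q(3)/P(3)) = 0.0098·log₂(0.0098/0.0098) = 0.00000
  Q(4)·log₂(Q(4)/P(4)) = 0.0132·log₂(0.0132/0.0132) = 0.00000
  Q(5)·log₂(Q(5)/P(5)) = 0.7274·log₂(0.7274/0.2398) = 1.16451

D_KL(Q||P) = -0.38390 + 0.00000 + 0.00000 + 0.00000 + 1.16451 = 0.78061 ≈ 0.7806 bits

These ARE equal here. Q is P with outcomes relabeled (Q(1) = P(5), Q(5) = P(1)) by a relabeling that is its own inverse, so the two sums contain exactly the same terms in a different order. This is a special case — KL divergence is not symmetric in general: D_KL(P||Q) ≠ D_KL(Q||P) for most P, Q.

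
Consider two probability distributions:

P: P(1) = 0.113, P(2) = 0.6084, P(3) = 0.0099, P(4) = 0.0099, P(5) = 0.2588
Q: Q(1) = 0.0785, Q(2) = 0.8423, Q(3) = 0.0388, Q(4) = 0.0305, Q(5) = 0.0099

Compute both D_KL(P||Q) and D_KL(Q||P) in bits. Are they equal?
D_KL(P||Q) = 0.9568 bits, D_KL(Q||P) = 0.4334 bits. No, they are not equal.

D_KL(P||Q) = Σ P(x) log₂(P(x)/Q(x))

Computing term by term:
  P(1)·log₂(P(1)/Q(1)) = 0.113·log₂(0.113/0.0785) = 0.05939
  P(2)·log₂(P(2)/Q(2)) = 0.6084·log₂(0.6084/0.8423) = -0.28553
  P(3)·log₂(P(3)/Q(3)) = 0.0099·log₂(0.0099/0.0388) = -0.01951
  P(4)·log₂(P(4)/Q(4)) = 0.0099·log₂(0.0099/0.0305) = -0.01607
  P(5)·log₂(P(5)/Q(5)) = 0.2588·log₂(0.2588/0.0099) = 1.21850

D_KL(P||Q) = 0.05939 - 0.28553 - 0.01951 - 0.01607 + 1.21850 = 0.95678 ≈ 0.9568 bits

D_KL(Q||P) = Σ Q(x) log₂(Q(x)/P(x))

Computing term by term:
  Q(1)·log₂(Q(1)/P(1)) = 0.0785·log₂(0.0785/0.113) = -0.04126
  Q(2)·log₂(Q(2)/P(2)) = 0.8423·log₂(0.8423/0.6084) = 0.39530
  Q(3)·log₂(Q(3)/P(3)) = 0.0388·log₂(0.0388/0.0099) = 0.07646
  Q(4)·log₂(Q(4)/P(4)) = 0.0305·log₂(0.0305/0.0099) = 0.04951
  Q(5)·log₂(Q(5)/P(5)) = 0.0099·log₂(0.0099/0.2588) = -0.04661

D_KL(Q||P) = -0.04126 + 0.39530 + 0.07646 + 0.04951 - 0.04661 = 0.43340 ≈ 0.4334 bits

These are NOT equal (difference: 0.5234 bits). KL divergence is asymmetric: D_KL(P||Q) ≠ D_KL(Q||P) in general.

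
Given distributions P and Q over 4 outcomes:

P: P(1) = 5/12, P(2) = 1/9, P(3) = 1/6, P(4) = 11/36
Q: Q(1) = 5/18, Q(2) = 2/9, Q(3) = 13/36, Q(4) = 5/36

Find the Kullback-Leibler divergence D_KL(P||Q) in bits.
0.2943 bits

D_KL(P||Q) = Σ P(x) log₂(P(x)/Q(x))

Computing term by term:
  P(1)·log₂(P(1)/Q(1)) = (5/12)·log₂((5/12)/(5/18)) = 0.24373
  P(2)·log₂(P(2)/Q(2)) = (1/9)·log₂((1/9)/(2/9)) = -0.11111
  P(3)·log₂(P(3)/Q(3)) = (1/6)·log₂((1/6)/(13/36)) = -0.18591
  P(4)·log₂(P(4)/Q(4)) = (11/36)·log₂((11/36)/(5/36)) = 0.34757

D_KL(P||Q) = 0.24373 - 0.11111 - 0.18591 + 0.34757 = 0.29428 ≈ 0.2943 bits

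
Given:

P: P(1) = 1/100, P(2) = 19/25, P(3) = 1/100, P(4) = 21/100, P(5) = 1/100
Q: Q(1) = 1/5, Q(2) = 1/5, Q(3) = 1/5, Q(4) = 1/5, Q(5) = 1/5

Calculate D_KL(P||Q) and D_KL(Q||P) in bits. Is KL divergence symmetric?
D_KL(P||Q) = 1.3489 bits, D_KL(Q||P) = 2.1939 bits. No, KL divergence is not symmetric.

D_KL(P||Q) = Σ P(x) log₂(P(x)/Q(x))

Computing term by term:
  P(1)·log₂(P(1)/Q(1)) = (1/100)·log₂((1/100)/(1/5)) = -0.04322
  P(2)·log₂(P(2)/Q(2)) = (19/25)·log₂((19/25)/(1/5)) = 1.46376
  P(3)·log₂(P(3)/Q(3)) = (1/100)·log₂((1/100)/(1/5)) = -0.04322
  P(4)·log₂(P(4)/Q(4)) = (21/100)·log₂((21/100)/(1/5)) = 0.01478
  P(5)·log₂(P(5)/Q(5)) = (1/100)·log₂((1/100)/(1/5)) = -0.04322

D_KL(P||Q) = -0.04322 + 1.46376 - 0.04322 + 0.01478 - 0.04322 = 1.34888 ≈ 1.3489 bits

D_KL(Q||P) = Σ Q(x) log₂(Q(x)/P(x))

Computing term by term:
  Q(1)·log₂(Q(1)/P(1)) = (1/5)·log₂((1/5)/(1/100)) = 0.86439
  Q(2)·log₂(Q(2)/P(2)) = (1/5)·log₂((1/5)/(19/25)) = -0.38520
  Q(3)·log₂(Q(3)/P(3)) = (1/5)·log₂((1/5)/(1/100)) = 0.86439
  Q(4)·log₂(Q(4)/P(4)) = (1/5)·log₂((1/5)/(21/100)) = -0.01408
  Q(5)·log₂(Q(5)/P(5)) = (1/5)·log₂((1/5)/(1/100)) = 0.86439

D_KL(Q||P) = 0.86439 - 0.38520 + 0.86439 - 0.01408 + 0.86439 = 2.19389 ≈ 2.1939 bits

These are NOT equal (difference: 0.8450 bits). KL divergence is asymmetric: D_KL(P||Q) ≠ D_KL(Q||P) in general.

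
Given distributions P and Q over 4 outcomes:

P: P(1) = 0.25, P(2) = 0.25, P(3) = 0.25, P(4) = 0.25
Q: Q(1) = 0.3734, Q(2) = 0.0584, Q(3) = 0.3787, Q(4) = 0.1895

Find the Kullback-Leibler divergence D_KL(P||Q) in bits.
0.3299 bits

D_KL(P||Q) = Σ P(x) log₂(P(x)/Q(x))

Computing term by term:
  P(1)·log₂(P(1)/Q(1)) = 0.25·log₂(0.25/0.3734) = -0.14470
  P(2)·log₂(P(2)/Q(2)) = 0.25·log₂(0.25/0.0584) = 0.52447
  P(3)·log₂(P(3)/Q(3)) = 0.25·log₂(0.25/0.3787) = -0.14978
  P(4)·log₂(P(4)/Q(4)) = 0.25·log₂(0.25/0.1895) = 0.09993

D_KL(P||Q) = -0.14470 + 0.52447 - 0.14978 + 0.09993 = 0.32992 ≈ 0.3299 bits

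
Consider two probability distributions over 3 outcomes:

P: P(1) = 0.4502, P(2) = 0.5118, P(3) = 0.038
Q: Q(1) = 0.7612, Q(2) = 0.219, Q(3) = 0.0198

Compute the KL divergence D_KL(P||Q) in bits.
0.3214 bits

D_KL(P||Q) = Σ P(x) log₂(P(x)/Q(x))

Computing term by term:
  P(1)·log₂(P(1)/Q(1)) = 0.4502·log₂(0.4502/0.7612) = -0.34112
  P(2)·log₂(P(2)/Q(2)) = 0.5118·log₂(0.5118/0.219) = 0.62678
  P(3)·log₂(P(3)/Q(3)) = 0.038·log₂(0.038/0.0198) = 0.03574

D_KL(P||Q) = -0.34112 + 0.62678 + 0.03574 = 0.32140 ≈ 0.3214 bits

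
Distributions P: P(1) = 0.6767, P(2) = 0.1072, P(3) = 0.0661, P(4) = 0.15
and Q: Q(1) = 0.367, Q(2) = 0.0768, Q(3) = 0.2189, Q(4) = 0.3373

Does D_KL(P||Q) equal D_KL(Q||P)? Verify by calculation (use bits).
D_KL(P||Q) = 0.3594 bits, D_KL(Q||P) = 0.4116 bits. No — D_KL(P||Q) ≠ D_KL(Q||P) for this pair.

D_KL(P||Q) = Σ P(x) log₂(P(x)/Q(x))

Computing term by term:
  P(1)·log₂(P(1)/Q(1)) = 0.6767·log₂(0.6767/0.367) = 0.59735
  P(2)·log₂(P(2)/Q(2)) = 0.1072·log₂(0.1072/0.0768) = 0.05158
  P(3)·log₂(P(3)/Q(3)) = 0.0661·log₂(0.0661/0.2189) = -0.11419
  P(4)·log₂(P(4)/Q(4)) = 0.15·log₂(0.15/0.3373) = -0.17536

D_KL(P||Q) = 0.59735 + 0.05158 - 0.11419 - 0.17536 = 0.35938 ≈ 0.3594 bits

D_KL(Q||P) = Σ Q(x) log₂(Q(x)/P(x))

Computing term by term:
  Q(1)·log₂(Q(1)/P(1)) = 0.367·log₂(0.367/0.6767) = -0.32396
  Q(2)·log₂(Q(2)/P(2)) = 0.0768·log₂(0.0768/0.1072) = -0.03695
  Q(3)·log₂(Q(3)/P(3)) = 0.2189·log₂(0.2189/0.0661) = 0.37816
  Q(4)·log₂(Q(4)/P(4)) = 0.3373·log₂(0.3373/0.15) = 0.39433

D_KL(Q||P) = -0.32396 - 0.03695 + 0.37816 + 0.39433 = 0.41158 ≈ 0.4116 bits

These are NOT equal (difference: 0.0522 bits). KL divergence is asymmetric: D_KL(P||Q) ≠ D_KL(Q||P) in general.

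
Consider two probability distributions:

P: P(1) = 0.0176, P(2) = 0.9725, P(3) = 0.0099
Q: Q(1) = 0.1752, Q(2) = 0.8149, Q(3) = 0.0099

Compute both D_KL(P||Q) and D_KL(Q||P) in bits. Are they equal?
D_KL(P||Q) = 0.1897 bits, D_KL(Q||P) = 0.3730 bits. No, they are not equal.

D_KL(P||Q) = Σ P(x) log₂(P(x)/Q(x))

Computing term by term:
  P(1)·log₂(P(1)/Q(1)) = 0.0176·log₂(0.0176/0.1752) = -0.05835
  P(2)·log₂(P(2)/Q(2)) = 0.9725·log₂(0.9725/0.8149) = 0.24806
  P(3)·log₂(P(3)/Q(3)) = 0.0099·log₂(0.0099/0.0099) = 0.00000

D_KL(P||Q) = -0.05835 + 0.24806 + 0.00000 = 0.18971 ≈ 0.1897 bits

D_KL(Q||P) = Σ Q(x) log₂(Q(x)/P(x))

Computing term by term:
  Q(1)·log₂(Q(1)/P(1)) = 0.1752·log₂(0.1752/0.0176) = 0.58085
  Q(2)·log₂(Q(2)/P(2)) = 0.8149·log₂(0.8149/0.9725) = -0.20786
  Q(3)·log₂(Q(3)/P(3)) = 0.0099·log₂(0.0099/0.0099) = 0.00000

D_KL(Q||P) = 0.58085 - 0.20786 + 0.00000 = 0.37299 ≈ 0.3730 bits

These are NOT equal (difference: 0.1833 bits). KL divergence is asymmetric: D_KL(P||Q) ≠ D_KL(Q||P) in general.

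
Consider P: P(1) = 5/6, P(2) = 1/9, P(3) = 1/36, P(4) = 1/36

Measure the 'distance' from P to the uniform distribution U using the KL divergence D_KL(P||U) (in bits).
1.1414 bits

U(i) = 1/4 for all i

D_KL(P||U) = Σ P(x) log₂(P(x) / (1/4))
           = Σ P(x) log₂(P(x)) + log₂(4)
           = log₂(4) - H(P)

H(P) = -Σ P(x) log₂(P(x)):
  -P(1)·log₂(P(1)) = -(5/6)·log₂(5/6) = 0.21920
  -P(2)·log₂(P(2)) = -(1/9)·log₂(1/9) = 0.35221
  -P(3)·log₂(P(3)) = -(1/36)·log₂(1/36) = 0.14361
  -P(4)·log₂(P(4)) = -(1/36)·log₂(1/36) = 0.14361
H(P) = 0.21920 + 0.35221 + 0.14361 + 0.14361 = 0.85863 bits

log₂(4) = 2.00000 bits

D_KL(P||U) = 2.00000 - 0.85863 = 1.14137 ≈ 1.1414 bits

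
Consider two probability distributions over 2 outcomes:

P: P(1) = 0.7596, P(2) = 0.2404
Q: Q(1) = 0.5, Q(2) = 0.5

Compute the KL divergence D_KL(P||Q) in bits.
0.2043 bits

D_KL(P||Q) = Σ P(x) log₂(P(x)/Q(x))

Computing term by term:
  P(1)·log₂(P(1)/Q(1)) = 0.7596·log₂(0.7596/0.5) = 0.45828
  P(2)·log₂(P(2)/Q(2)) = 0.2404·log₂(0.2404/0.5) = -0.25398

D_KL(P||Q) = 0.45828 - 0.25398 = 0.20430 ≈ 0.2043 bits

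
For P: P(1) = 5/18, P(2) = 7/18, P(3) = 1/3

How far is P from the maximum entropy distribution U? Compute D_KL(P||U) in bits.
0.0134 bits

U(i) = 1/3 for all i

D_KL(P||U) = Σ P(x) log₂(P(x) / (1/3))
           = Σ P(x) log₂(P(x)) + log₂(3)
           = log₂(3) - H(P)

H(P) = -Σ P(x) log₂(P(x)):
  -P(1)·log₂(P(1)) = -(5/18)·log₂(5/18) = 0.51333
  -P(2)·log₂(P(2)) = -(7/18)·log₂(7/18) = 0.52989
  -P(3)·log₂(P(3)) = -(1/3)·log₂(1/3) = 0.52832
H(P) = 0.51333 + 0.52989 + 0.52832 = 1.57154 bits

log₂(3) = 1.58496 bits

D_KL(P||U) = 1.58496 - 1.57154 = 0.01342 ≈ 0.0134 bits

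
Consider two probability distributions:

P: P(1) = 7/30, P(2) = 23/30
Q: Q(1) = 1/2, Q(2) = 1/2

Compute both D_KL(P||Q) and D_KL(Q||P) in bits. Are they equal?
D_KL(P||Q) = 0.2162 bits, D_KL(Q||P) = 0.2414 bits. No, they are not equal.

D_KL(P||Q) = Σ P(x) log₂(P(x)/Q(x))

Computing term by term:
  P(1)·log₂(P(1)/Q(1)) = (7/30)·log₂((7/30)/(1/2)) = -0.25656
  P(2)·log₂(P(2)/Q(2)) = (23/30)·log₂((23/30)/(1/2)) = 0.47278

D_KL(P||Q) = -0.25656 + 0.47278 = 0.21622 ≈ 0.2162 bits

D_KL(Q||P) = Σ Q(x) log₂(Q(x)/P(x))

Computing term by term:
  Q(1)·log₂(Q(1)/P(1)) = (1/2)·log₂((1/2)/(7/30)) = 0.54977
  Q(2)·log₂(Q(2)/P(2)) = (1/2)·log₂((1/2)/(23/30)) = -0.30834

D_KL(Q||P) = 0.54977 - 0.30834 = 0.24143 ≈ 0.2414 bits

These are NOT equal (difference: 0.0252 bits). KL divergence is asymmetric: D_KL(P||Q) ≠ D_KL(Q||P) in general.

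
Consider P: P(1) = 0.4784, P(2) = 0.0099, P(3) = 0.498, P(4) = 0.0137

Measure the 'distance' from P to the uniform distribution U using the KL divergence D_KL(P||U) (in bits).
0.8395 bits

U(i) = 1/4 for all i

D_KL(P||U) = Σ P(x) log₂(P(x) / (1/4))
           = Σ P(x) log₂(P(x)) + log₂(4)
           = log₂(4) - H(P)

H(P) = -Σ P(x) log₂(P(x)):
  -P(1)·log₂(P(1)) = -(0.4784)·log₂(0.4784) = 0.50888
  -P(2)·log₂(P(2)) = -(0.0099)·log₂(0.0099) = 0.06592
  -P(3)·log₂(P(3)) = -(0.498)·log₂(0.498) = 0.50088
  -P(4)·log₂(P(4)) = -(0.0137)·log₂(0.0137) = 0.08480
H(P) = 0.50888 + 0.06592 + 0.50088 + 0.08480 = 1.16048 bits

log₂(4) = 2.00000 bits

D_KL(P||U) = 2.00000 - 1.16048 = 0.83952 ≈ 0.8395 bits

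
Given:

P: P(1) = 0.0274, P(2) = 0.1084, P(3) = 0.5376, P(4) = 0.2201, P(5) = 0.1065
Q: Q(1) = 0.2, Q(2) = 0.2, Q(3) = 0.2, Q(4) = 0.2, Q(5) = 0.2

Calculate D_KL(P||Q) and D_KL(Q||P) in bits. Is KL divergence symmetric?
D_KL(P||Q) = 0.5261 bits, D_KL(Q||P) = 0.6192 bits. No, KL divergence is not symmetric.

D_KL(P||Q) = Σ P(x) log₂(P(x)/Q(x))

Computing term by term:
  P(1)·log₂(P(1)/Q(1)) = 0.0274·log₂(0.0274/0.2) = -0.07858
  P(2)·log₂(P(2)/Q(2)) = 0.1084·log₂(0.1084/0.2) = -0.09579
  P(3)·log₂(P(3)/Q(3)) = 0.5376·log₂(0.5376/0.2) = 0.76690
  P(4)·log₂(P(4)/Q(4)) = 0.2201·log₂(0.2201/0.2) = 0.03041
  P(5)·log₂(P(5)/Q(5)) = 0.1065·log₂(0.1065/0.2) = -0.09682

D_KL(P||Q) = -0.07858 - 0.09579 + 0.76690 + 0.03041 - 0.09682 = 0.52612 ≈ 0.5261 bits

D_KL(Q||P) = Σ Q(x) log₂(Q(x)/P(x))

Computing term by term:
  Q(1)·log₂(Q(1)/P(1)) = 0.2·log₂(0.2/0.0274) = 0.57355
  Q(2)·log₂(Q(2)/P(2)) = 0.2·log₂(0.2/0.1084) = 0.17673
  Q(3)·log₂(Q(3)/P(3)) = 0.2·log₂(0.2/0.5376) = -0.28531
  Q(4)·log₂(Q(4)/P(4)) = 0.2·log₂(0.2/0.2201) = -0.02763
  Q(5)·log₂(Q(5)/P(5)) = 0.2·log₂(0.2/0.1065) = 0.18183

D_KL(Q||P) = 0.57355 + 0.17673 - 0.28531 - 0.02763 + 0.18183 = 0.61917 ≈ 0.6192 bits

These are NOT equal (difference: 0.0931 bits). KL divergence is asymmetric: D_KL(P||Q) ≠ D_KL(Q||P) in general.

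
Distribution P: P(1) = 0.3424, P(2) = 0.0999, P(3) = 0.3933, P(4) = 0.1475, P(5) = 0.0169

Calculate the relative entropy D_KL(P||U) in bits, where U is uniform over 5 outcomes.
0.4242 bits

U(i) = 1/5 for all i

D_KL(P||U) = Σ P(x) log₂(P(x) / (1/5))
           = Σ P(x) log₂(P(x)) + log₂(5)
           = log₂(5) - H(P)

H(P) = -Σ P(x) log₂(P(x)):
  -P(1)·log₂(P(1)) = -(0.3424)·log₂(0.3424) = 0.52943
  -P(2)·log₂(P(2)) = -(0.0999)·log₂(0.0999) = 0.33200
  -P(3)·log₂(P(3)) = -(0.3933)·log₂(0.3933) = 0.52950
  -P(4)·log₂(P(4)) = -(0.1475)·log₂(0.1475) = 0.40728
  -P(5)·log₂(P(5)) = -(0.0169)·log₂(0.0169) = 0.09949
H(P) = 0.52943 + 0.33200 + 0.52950 + 0.40728 + 0.09949 = 1.89770 bits

log₂(5) = 2.32193 bits

D_KL(P||U) = 2.32193 - 1.89770 = 0.42423 ≈ 0.4242 bits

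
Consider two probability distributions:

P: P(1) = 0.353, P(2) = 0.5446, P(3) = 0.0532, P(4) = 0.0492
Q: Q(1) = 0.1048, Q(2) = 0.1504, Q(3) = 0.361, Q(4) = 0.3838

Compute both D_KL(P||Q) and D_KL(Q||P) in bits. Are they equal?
D_KL(P||Q) = 1.3367 bits, D_KL(Q||P) = 1.6719 bits. No, they are not equal.

D_KL(P||Q) = Σ P(x) log₂(P(x)/Q(x))

Computing term by term:
  P(1)·log₂(P(1)/Q(1)) = 0.353·log₂(0.353/0.1048) = 0.61847
  P(2)·log₂(P(2)/Q(2)) = 0.5446·log₂(0.5446/0.1504) = 1.01099
  P(3)·log₂(P(3)/Q(3)) = 0.0532·log₂(0.0532/0.361) = -0.14697
  P(4)·log₂(P(4)/Q(4)) = 0.0492·log₂(0.0492/0.3838) = -0.14581

D_KL(P||Q) = 0.61847 + 1.01099 - 0.14697 - 0.14581 = 1.33668 ≈ 1.3367 bits

D_KL(Q||P) = Σ Q(x) log₂(Q(x)/P(x))

Computing term by term:
  Q(1)·log₂(Q(1)/P(1)) = 0.1048·log₂(0.1048/0.353) = -0.18361
  Q(2)·log₂(Q(2)/P(2)) = 0.1504·log₂(0.1504/0.5446) = -0.27920
  Q(3)·log₂(Q(3)/P(3)) = 0.361·log₂(0.361/0.0532) = 0.99726
  Q(4)·log₂(Q(4)/P(4)) = 0.3838·log₂(0.3838/0.0492) = 1.13744

D_KL(Q||P) = -0.18361 - 0.27920 + 0.99726 + 1.13744 = 1.67189 ≈ 1.6719 bits

These are NOT equal (difference: 0.3352 bits). KL divergence is asymmetric: D_KL(P||Q) ≠ D_KL(Q||P) in general.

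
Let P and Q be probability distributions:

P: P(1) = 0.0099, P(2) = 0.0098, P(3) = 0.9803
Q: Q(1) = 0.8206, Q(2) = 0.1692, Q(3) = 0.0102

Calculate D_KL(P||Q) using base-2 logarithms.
6.3535 bits

D_KL(P||Q) = Σ P(x) log₂(P(x)/Q(x))

Computing term by term:
  P(1)·log₂(P(1)/Q(1)) = 0.0099·log₂(0.0099/0.8206) = -0.06309
  P(2)·log₂(P(2)/Q(2)) = 0.0098·log₂(0.0098/0.1692) = -0.04028
  P(3)·log₂(P(3)/Q(3)) = 0.9803·log₂(0.9803/0.0102) = 6.45683

D_KL(P||Q) = -0.06309 - 0.04028 + 6.45683 = 6.35346 ≈ 6.3535 bits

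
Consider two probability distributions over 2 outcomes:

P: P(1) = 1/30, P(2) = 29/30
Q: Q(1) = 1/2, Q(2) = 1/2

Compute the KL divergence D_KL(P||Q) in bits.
0.7892 bits

D_KL(P||Q) = Σ P(x) log₂(P(x)/Q(x))

Computing term by term:
  P(1)·log₂(P(1)/Q(1)) = (1/30)·log₂((1/30)/(1/2)) = -0.13023
  P(2)·log₂(P(2)/Q(2)) = (29/30)·log₂((29/30)/(1/2)) = 0.91939

D_KL(P||Q) = -0.13023 + 0.91939 = 0.78916 ≈ 0.7892 bits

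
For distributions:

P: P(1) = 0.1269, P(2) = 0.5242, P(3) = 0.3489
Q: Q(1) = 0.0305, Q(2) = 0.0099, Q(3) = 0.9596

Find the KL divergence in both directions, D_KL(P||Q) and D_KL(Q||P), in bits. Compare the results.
D_KL(P||Q) = 2.7536 bits, D_KL(Q||P) = 1.2812 bits. D_KL(P||Q) is larger than D_KL(Q||P) by 1.4724 bits; the two directions differ.

D_KL(P||Q) = Σ P(x) log₂(P(x)/Q(x))

Computing term by term:
  P(1)·log₂(P(1)/Q(1)) = 0.1269·log₂(0.1269/0.0305) = 0.26101
  P(2)·log₂(P(2)/Q(2)) = 0.5242·log₂(0.5242/0.0099) = 3.00185
  P(3)·log₂(P(3)/Q(3)) = 0.3489·log₂(0.3489/0.9596) = -0.50926

D_KL(P||Q) = 0.26101 + 3.00185 - 0.50926 = 2.75360 ≈ 2.7536 bits

D_KL(Q||P) = Σ Q(x) log₂(Q(x)/P(x))

Computing term by term:
  Q(1)·log₂(Q(1)/P(1)) = 0.0305·log₂(0.0305/0.1269) = -0.06273
  Q(2)·log₂(Q(2)/P(2)) = 0.0099·log₂(0.0099/0.5242) = -0.05669
  Q(3)·log₂(Q(3)/P(3)) = 0.9596·log₂(0.9596/0.3489) = 1.40065

D_KL(Q||P) = -0.06273 - 0.05669 + 1.40065 = 1.28123 ≈ 1.2812 bits

These are NOT equal (difference: 1.4724 bits). KL divergence is asymmetric: D_KL(P||Q) ≠ D_KL(Q||P) in general.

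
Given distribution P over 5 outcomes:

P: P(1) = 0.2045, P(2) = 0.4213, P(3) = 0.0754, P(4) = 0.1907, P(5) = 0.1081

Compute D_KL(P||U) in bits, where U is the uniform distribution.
0.2442 bits

U(i) = 1/5 for all i

D_KL(P||U) = Σ P(x) log₂(P(x) / (1/5))
           = Σ P(x) log₂(P(x)) + log₂(5)
           = log₂(5) - H(P)

H(P) = -Σ P(x) log₂(P(x)):
  -P(1)·log₂(P(1)) = -(0.2045)·log₂(0.2045) = 0.46827
  -P(2)·log₂(P(2)) = -(0.4213)·log₂(0.4213) = 0.52539
  -P(3)·log₂(P(3)) = -(0.0754)·log₂(0.0754) = 0.28119
  -P(4)·log₂(P(4)) = -(0.1907)·log₂(0.1907) = 0.45589
  -P(5)·log₂(P(5)) = -(0.1081)·log₂(0.1081) = 0.34695
H(P) = 0.46827 + 0.52539 + 0.28119 + 0.45589 + 0.34695 = 2.07769 bits

log₂(5) = 2.32193 bits

D_KL(P||U) = 2.32193 - 2.07769 = 0.24424 ≈ 0.2442 bits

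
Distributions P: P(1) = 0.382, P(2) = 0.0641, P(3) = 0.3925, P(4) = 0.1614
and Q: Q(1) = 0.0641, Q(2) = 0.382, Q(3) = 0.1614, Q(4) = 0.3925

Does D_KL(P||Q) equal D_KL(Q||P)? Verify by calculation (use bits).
D_KL(P||Q) = 1.1149 bits, D_KL(Q||P) = 1.1149 bits. Yes — for this pair D_KL(P||Q) = D_KL(Q||P).

D_KL(P||Q) = Σ P(x) log₂(P(x)/Q(x))

Computing term by term:
  P(1)·log₂(P(1)/Q(1)) = 0.382·log₂(0.382/0.0641) = 0.98372
  P(2)·log₂(P(2)/Q(2)) = 0.0641·log₂(0.0641/0.382) = -0.16507
  P(3)·log₂(P(3)/Q(3)) = 0.3925·log₂(0.3925/0.1614) = 0.50321
  P(4)·log₂(P(4)/Q(4)) = 0.1614·log₂(0.1614/0.3925) = -0.20692

D_KL(P||Q) = 0.98372 - 0.16507 + 0.50321 - 0.20692 = 1.11494 ≈ 1.1149 bits

D_KL(Q||P) = Σ Q(x) log₂(Q(x)/P(x))

Computing term by term:
  Q(1)·log₂(Q(1)/P(1)) = 0.0641·log₂(0.0641/0.382) = -0.16507
  Q(2)·log₂(Q(2)/P(2)) = 0.382·log₂(0.382/0.0641) = 0.98372
  Q(3)·log₂(Q(3)/P(3)) = 0.1614·log₂(0.1614/0.3925) = -0.20692
  Q(4)·log₂(Q(4)/P(4)) = 0.3925·log₂(0.3925/0.1614) = 0.50321

D_KL(Q||P) = -0.16507 + 0.98372 - 0.20692 + 0.50321 = 1.11494 ≈ 1.1149 bits

These ARE equal here. Q is P with outcomes relabeled (Q(1) = P(2), Q(2) = P(1), Q(3) = P(4), Q(4) = P(3)) by a relabeling that is its own inverse, so the two sums contain exactly the same terms in a different order. This is a special case — KL divergence is not symmetric in general: D_KL(P||Q) ≠ D_KL(Q||P) for most P, Q.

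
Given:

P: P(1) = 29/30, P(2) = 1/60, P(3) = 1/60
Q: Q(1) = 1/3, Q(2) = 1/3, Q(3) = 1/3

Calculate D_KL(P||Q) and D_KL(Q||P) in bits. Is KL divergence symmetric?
D_KL(P||Q) = 1.3408 bits, D_KL(Q||P) = 2.3693 bits. No, KL divergence is not symmetric.

D_KL(P||Q) = Σ P(x) log₂(P(x)/Q(x))

Computing term by term:
  P(1)·log₂(P(1)/Q(1)) = (29/30)·log₂((29/30)/(1/3)) = 1.48485
  P(2)·log₂(P(2)/Q(2)) = (1/60)·log₂((1/60)/(1/3)) = -0.07203
  P(3)·log₂(P(3)/Q(3)) = (1/60)·log₂((1/60)/(1/3)) = -0.07203

D_KL(P||Q) = 1.48485 - 0.07203 - 0.07203 = 1.34079 ≈ 1.3408 bits

D_KL(Q||P) = Σ Q(x) log₂(Q(x)/P(x))

Computing term by term:
  Q(1)·log₂(Q(1)/P(1)) = (1/3)·log₂((1/3)/(29/30)) = -0.51202
  Q(2)·log₂(Q(2)/P(2)) = (1/3)·log₂((1/3)/(1/60)) = 1.44064
  Q(3)·log₂(Q(3)/P(3)) = (1/3)·log₂((1/3)/(1/60)) = 1.44064

D_KL(Q||P) = -0.51202 + 1.44064 + 1.44064 = 2.36926 ≈ 2.3693 bits

These are NOT equal (difference: 1.0285 bits). KL divergence is asymmetric: D_KL(P||Q) ≠ D_KL(Q||P) in general.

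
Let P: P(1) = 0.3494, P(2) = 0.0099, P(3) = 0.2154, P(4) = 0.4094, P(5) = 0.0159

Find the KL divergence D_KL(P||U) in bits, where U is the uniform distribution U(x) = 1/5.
0.6264 bits

U(i) = 1/5 for all i

D_KL(P||U) = Σ P(x) log₂(P(x) / (1/5))
           = Σ P(x) log₂(P(x)) + log₂(5)
           = log₂(5) - H(P)

H(P) = -Σ P(x) log₂(P(x)):
  -P(1)·log₂(P(1)) = -(0.3494)·log₂(0.3494) = 0.53006
  -P(2)·log₂(P(2)) = -(0.0099)·log₂(0.0099) = 0.06592
  -P(3)·log₂(P(3)) = -(0.2154)·log₂(0.2154) = 0.47709
  -P(4)·log₂(P(4)) = -(0.4094)·log₂(0.4094) = 0.52748
  -P(5)·log₂(P(5)) = -(0.0159)·log₂(0.0159) = 0.09500
H(P) = 0.53006 + 0.06592 + 0.47709 + 0.52748 + 0.09500 = 1.69555 bits

log₂(5) = 2.32193 bits

D_KL(P||U) = 2.32193 - 1.69555 = 0.62638 ≈ 0.6264 bits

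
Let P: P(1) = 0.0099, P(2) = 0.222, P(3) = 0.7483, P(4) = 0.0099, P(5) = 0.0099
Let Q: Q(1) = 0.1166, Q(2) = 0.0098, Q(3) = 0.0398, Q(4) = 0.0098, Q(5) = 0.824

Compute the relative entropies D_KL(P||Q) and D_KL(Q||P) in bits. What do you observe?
D_KL(P||Q) = 4.0685 bits, D_KL(Q||P) = 5.4585 bits. The two directions give different values (D_KL(Q||P) exceeds D_KL(P||Q) by 1.3900 bits): KL divergence is asymmetric.

D_KL(P||Q) = Σ P(x) log₂(P(x)/Q(x))

Computing term by term:
  P(1)·log₂(P(1)/Q(1)) = 0.0099·log₂(0.0099/0.1166) = -0.03522
  P(2)·log₂(P(2)/Q(2)) = 0.222·log₂(0.222/0.0098) = 0.99936
  P(3)·log₂(P(3)/Q(3)) = 0.7483·log₂(0.7483/0.0398) = 3.16739
  P(4)·log₂(P(4)/Q(4)) = 0.0099·log₂(0.0099/0.0098) = 0.00015
  P(5)·log₂(P(5)/Q(5)) = 0.0099·log₂(0.0099/0.824) = -0.06315

D_KL(P||Q) = -0.03522 + 0.99936 + 3.16739 + 0.00015 - 0.06315 = 4.06853 ≈ 4.0685 bits

D_KL(Q||P) = Σ Q(x) log₂(Q(x)/P(x))

Computing term by term:
  Q(1)·log₂(Q(1)/P(1)) = 0.1166·log₂(0.1166/0.0099) = 0.41486
  Q(2)·log₂(Q(2)/P(2)) = 0.0098·log₂(0.0098/0.222) = -0.04412
  Q(3)·log₂(Q(3)/P(3)) = 0.0398·log₂(0.0398/0.7483) = -0.16846
  Q(4)·log₂(Q(4)/P(4)) = 0.0098·log₂(0.0098/0.0099) = -0.00014
  Q(5)·log₂(Q(5)/P(5)) = 0.824·log₂(0.824/0.0099) = 5.25636

D_KL(Q||P) = 0.41486 - 0.04412 - 0.16846 - 0.00014 + 5.25636 = 5.45850 ≈ 5.4585 bits

These are NOT equal (difference: 1.3900 bits). KL divergence is asymmetric: D_KL(P||Q) ≠ D_KL(Q||P) in general.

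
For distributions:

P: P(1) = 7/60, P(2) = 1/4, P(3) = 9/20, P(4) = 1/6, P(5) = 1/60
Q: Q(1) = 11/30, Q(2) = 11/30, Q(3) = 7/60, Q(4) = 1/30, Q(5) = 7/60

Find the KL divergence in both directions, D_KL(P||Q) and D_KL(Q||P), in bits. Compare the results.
D_KL(P||Q) = 0.8857 bits, D_KL(Q||P) = 0.8313 bits. D_KL(P||Q) is larger than D_KL(Q||P) by 0.0544 bits; the two directions differ.

D_KL(P||Q) = Σ P(x) log₂(P(x)/Q(x))

Computing term by term:
  P(1)·log₂(P(1)/Q(1)) = (7/60)·log₂((7/60)/(11/30)) = -0.19274
  P(2)·log₂(P(2)/Q(2)) = (1/4)·log₂((1/4)/(11/30)) = -0.13814
  P(3)·log₂(P(3)/Q(3)) = (9/20)·log₂((9/20)/(7/60)) = 0.87639
  P(4)·log₂(P(4)/Q(4)) = (1/6)·log₂((1/6)/(1/30)) = 0.38699
  P(5)·log₂(P(5)/Q(5)) = (1/60)·log₂((1/60)/(7/60)) = -0.04679

D_KL(P||Q) = -0.19274 - 0.13814 + 0.87639 + 0.38699 - 0.04679 = 0.88571 ≈ 0.8857 bits

D_KL(Q||P) = Σ Q(x) log₂(Q(x)/P(x))

Computing term by term:
  Q(1)·log₂(Q(1)/P(1)) = (11/30)·log₂((11/30)/(7/60)) = 0.60576
  Q(2)·log₂(Q(2)/P(2)) = (11/30)·log₂((11/30)/(1/4)) = 0.20260
  Q(3)·log₂(Q(3)/P(3)) = (7/60)·log₂((7/60)/(9/20)) = -0.22721
  Q(4)·log₂(Q(4)/P(4)) = (1/30)·log₂((1/30)/(1/6)) = -0.07740
  Q(5)·log₂(Q(5)/P(5)) = (7/60)·log₂((7/60)/(1/60)) = 0.32752

D_KL(Q||P) = 0.60576 + 0.20260 - 0.22721 - 0.07740 + 0.32752 = 0.83127 ≈ 0.8313 bits

These are NOT equal (difference: 0.0544 bits). KL divergence is asymmetric: D_KL(P||Q) ≠ D_KL(Q||P) in general.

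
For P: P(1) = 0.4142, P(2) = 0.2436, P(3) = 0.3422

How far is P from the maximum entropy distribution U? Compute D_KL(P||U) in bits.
0.0325 bits

U(i) = 1/3 for all i

D_KL(P||U) = Σ P(x) log₂(P(x) / (1/3))
           = Σ P(x) log₂(P(x)) + log₂(3)
           = log₂(3) - H(P)

H(P) = -Σ P(x) log₂(P(x)):
  -P(1)·log₂(P(1)) = -(0.4142)·log₂(0.4142) = 0.52670
  -P(2)·log₂(P(2)) = -(0.2436)·log₂(0.2436) = 0.49631
  -P(3)·log₂(P(3)) = -(0.3422)·log₂(0.3422) = 0.52941
H(P) = 0.52670 + 0.49631 + 0.52941 = 1.55242 bits

log₂(3) = 1.58496 bits

D_KL(P||U) = 1.58496 - 1.55242 = 0.03254 ≈ 0.0325 bits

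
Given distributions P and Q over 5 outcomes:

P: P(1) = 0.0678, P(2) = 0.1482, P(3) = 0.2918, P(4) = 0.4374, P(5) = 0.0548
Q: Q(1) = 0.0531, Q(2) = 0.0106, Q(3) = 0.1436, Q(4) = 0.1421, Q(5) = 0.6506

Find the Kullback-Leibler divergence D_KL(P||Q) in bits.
1.4002 bits

D_KL(P||Q) = Σ P(x) log₂(P(x)/Q(x))

Computing term by term:
  P(1)·log₂(P(1)/Q(1)) = 0.0678·log₂(0.0678/0.0531) = 0.02390
  P(2)·log₂(P(2)/Q(2)) = 0.1482·log₂(0.1482/0.0106) = 0.56396
  P(3)·log₂(P(3)/Q(3)) = 0.2918·log₂(0.2918/0.1436) = 0.29849
  P(4)·log₂(P(4)/Q(4)) = 0.4374·log₂(0.4374/0.1421) = 0.70948
  P(5)·log₂(P(5)/Q(5)) = 0.0548·log₂(0.0548/0.6506) = -0.19561

D_KL(P||Q) = 0.02390 + 0.56396 + 0.29849 + 0.70948 - 0.19561 = 1.40022 ≈ 1.4002 bits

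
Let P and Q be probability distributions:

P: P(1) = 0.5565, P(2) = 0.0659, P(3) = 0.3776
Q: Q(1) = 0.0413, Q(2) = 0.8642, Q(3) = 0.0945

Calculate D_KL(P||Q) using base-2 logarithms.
2.5980 bits

D_KL(P||Q) = Σ P(x) log₂(P(x)/Q(x))

Computing term by term:
  P(1)·log₂(P(1)/Q(1)) = 0.5565·log₂(0.5565/0.0413) = 2.08808
  P(2)·log₂(P(2)/Q(2)) = 0.0659·log₂(0.0659/0.8642) = -0.24469
  P(3)·log₂(P(3)/Q(3)) = 0.3776·log₂(0.3776/0.0945) = 0.75462

D_KL(P||Q) = 2.08808 - 0.24469 + 0.75462 = 2.59801 ≈ 2.5980 bits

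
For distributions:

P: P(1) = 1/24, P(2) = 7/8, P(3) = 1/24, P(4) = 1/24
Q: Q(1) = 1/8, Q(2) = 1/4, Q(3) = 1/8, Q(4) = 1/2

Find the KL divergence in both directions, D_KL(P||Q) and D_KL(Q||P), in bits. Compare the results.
D_KL(P||Q) = 1.3000 bits, D_KL(Q||P) = 1.7369 bits. D_KL(Q||P) is larger than D_KL(P||Q) by 0.4369 bits; the two directions differ.

D_KL(P||Q) = Σ P(x) log₂(P(x)/Q(x))

Computing term by term:
  P(1)·log₂(P(1)/Q(1)) = (1/24)·log₂((1/24)/(1/8)) = -0.06604
  P(2)·log₂(P(2)/Q(2)) = (7/8)·log₂((7/8)/(1/4)) = 1.58144
  P(3)·log₂(P(3)/Q(3)) = (1/24)·log₂((1/24)/(1/8)) = -0.06604
  P(4)·log₂(P(4)/Q(4)) = (1/24)·log₂((1/24)/(1/2)) = -0.14937

D_KL(P||Q) = -0.06604 + 1.58144 - 0.06604 - 0.14937 = 1.29999 ≈ 1.3000 bits

D_KL(Q||P) = Σ Q(x) log₂(Q(x)/P(x))

Computing term by term:
  Q(1)·log₂(Q(1)/P(1)) = (1/8)·log₂((1/8)/(1/24)) = 0.19812
  Q(2)·log₂(Q(2)/P(2)) = (1/4)·log₂((1/4)/(7/8)) = -0.45184
  Q(3)·log₂(Q(3)/P(3)) = (1/8)·log₂((1/8)/(1/24)) = 0.19812
  Q(4)·log₂(Q(4)/P(4)) = (1/2)·log₂((1/2)/(1/24)) = 1.79248

D_KL(Q||P) = 0.19812 - 0.45184 + 0.19812 + 1.79248 = 1.73688 ≈ 1.7369 bits

These are NOT equal (difference: 0.4369 bits). KL divergence is asymmetric: D_KL(P||Q) ≠ D_KL(Q||P) in general.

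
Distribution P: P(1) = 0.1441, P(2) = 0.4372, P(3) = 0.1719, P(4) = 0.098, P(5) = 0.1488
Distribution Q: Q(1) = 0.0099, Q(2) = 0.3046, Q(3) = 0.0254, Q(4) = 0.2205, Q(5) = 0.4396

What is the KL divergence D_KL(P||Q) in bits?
0.9117 bits

D_KL(P||Q) = Σ P(x) log₂(P(x)/Q(x))

Computing term by term:
  P(1)·log₂(P(1)/Q(1)) = 0.1441·log₂(0.1441/0.0099) = 0.55673
  P(2)·log₂(P(2)/Q(2)) = 0.4372·log₂(0.4372/0.3046) = 0.22795
  P(3)·log₂(P(3)/Q(3)) = 0.1719·log₂(0.1719/0.0254) = 0.47422
  P(4)·log₂(P(4)/Q(4)) = 0.098·log₂(0.098/0.2205) = -0.11465
  P(5)·log₂(P(5)/Q(5)) = 0.1488·log₂(0.1488/0.4396) = -0.23255

D_KL(P||Q) = 0.55673 + 0.22795 + 0.47422 - 0.11465 - 0.23255 = 0.91170 ≈ 0.9117 bits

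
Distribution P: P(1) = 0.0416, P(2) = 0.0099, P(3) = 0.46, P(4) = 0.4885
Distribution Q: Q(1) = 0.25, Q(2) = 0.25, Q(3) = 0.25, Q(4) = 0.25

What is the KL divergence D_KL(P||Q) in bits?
0.7230 bits

D_KL(P||Q) = Σ P(x) log₂(P(x)/Q(x))

Computing term by term:
  P(1)·log₂(P(1)/Q(1)) = 0.0416·log₂(0.0416/0.25) = -0.10763
  P(2)·log₂(P(2)/Q(2)) = 0.0099·log₂(0.0099/0.25) = -0.04612
  P(3)·log₂(P(3)/Q(3)) = 0.46·log₂(0.46/0.25) = 0.40466
  P(4)·log₂(P(4)/Q(4)) = 0.4885·log₂(0.4885/0.25) = 0.47210

D_KL(P||Q) = -0.10763 - 0.04612 + 0.40466 + 0.47210 = 0.72301 ≈ 0.7230 bits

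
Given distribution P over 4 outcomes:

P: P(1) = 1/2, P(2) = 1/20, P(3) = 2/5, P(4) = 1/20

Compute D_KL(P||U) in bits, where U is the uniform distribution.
0.5390 bits

U(i) = 1/4 for all i

D_KL(P||U) = Σ P(x) log₂(P(x) / (1/4))
           = Σ P(x) log₂(P(x)) + log₂(4)
           = log₂(4) - H(P)

H(P) = -Σ P(x) log₂(P(x)):
  -P(1)·log₂(P(1)) = -(1/2)·log₂(1/2) = 0.50000
  -P(2)·log₂(P(2)) = -(1/20)·log₂(1/20) = 0.21610
  -P(3)·log₂(P(3)) = -(2/5)·log₂(2/5) = 0.52877
  -P(4)·log₂(P(4)) = -(1/20)·log₂(1/20) = 0.21610
H(P) = 0.50000 + 0.21610 + 0.52877 + 0.21610 = 1.46097 bits

log₂(4) = 2.00000 bits

D_KL(P||U) = 2.00000 - 1.46097 = 0.53903 ≈ 0.5390 bits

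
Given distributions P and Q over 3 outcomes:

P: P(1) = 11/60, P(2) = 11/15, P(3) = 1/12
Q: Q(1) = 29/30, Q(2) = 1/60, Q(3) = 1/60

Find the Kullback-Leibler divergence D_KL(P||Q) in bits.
3.7573 bits

D_KL(P||Q) = Σ P(x) log₂(P(x)/Q(x))

Computing term by term:
  P(1)·log₂(P(1)/Q(1)) = (11/60)·log₂((11/60)/(29/30)) = -0.43973
  P(2)·log₂(P(2)/Q(2)) = (11/15)·log₂((11/15)/(1/60)) = 4.00358
  P(3)·log₂(P(3)/Q(3)) = (1/12)·log₂((1/12)/(1/60)) = 0.19349

D_KL(P||Q) = -0.43973 + 4.00358 + 0.19349 = 3.75734 ≈ 3.7573 bits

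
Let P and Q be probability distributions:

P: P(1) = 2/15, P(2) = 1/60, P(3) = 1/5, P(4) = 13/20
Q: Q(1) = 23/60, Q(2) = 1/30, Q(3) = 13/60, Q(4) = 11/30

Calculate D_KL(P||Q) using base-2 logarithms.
0.2940 bits

D_KL(P||Q) = Σ P(x) log₂(P(x)/Q(x))

Computing term by term:
  P(1)·log₂(P(1)/Q(1)) = (2/15)·log₂((2/15)/(23/60)) = -0.20314
  P(2)·log₂(P(2)/Q(2)) = (1/60)·log₂((1/60)/(1/30)) = -0.01667
  P(3)·log₂(P(3)/Q(3)) = (1/5)·log₂((1/5)/(13/60)) = -0.02310
  P(4)·log₂(P(4)/Q(4)) = (13/20)·log₂((13/20)/(11/30)) = 0.53688

D_KL(P||Q) = -0.20314 - 0.01667 - 0.02310 + 0.53688 = 0.29397 ≈ 0.2940 bits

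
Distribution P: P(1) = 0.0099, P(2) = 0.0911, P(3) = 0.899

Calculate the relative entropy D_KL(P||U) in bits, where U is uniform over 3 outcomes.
1.0661 bits

U(i) = 1/3 for all i

D_KL(P||U) = Σ P(x) log₂(P(x) / (1/3))
           = Σ P(x) log₂(P(x)) + log₂(3)
           = log₂(3) - H(P)

H(P) = -Σ P(x) log₂(P(x)):
  -P(1)·log₂(P(1)) = -(0.0099)·log₂(0.0099) = 0.06592
  -P(2)·log₂(P(2)) = -(0.0911)·log₂(0.0911) = 0.31488
  -P(3)·log₂(P(3)) = -(0.899)·log₂(0.899) = 0.13809
H(P) = 0.06592 + 0.31488 + 0.13809 = 0.51889 bits

log₂(3) = 1.58496 bits

D_KL(P||U) = 1.58496 - 0.51889 = 1.06607 ≈ 1.0661 bits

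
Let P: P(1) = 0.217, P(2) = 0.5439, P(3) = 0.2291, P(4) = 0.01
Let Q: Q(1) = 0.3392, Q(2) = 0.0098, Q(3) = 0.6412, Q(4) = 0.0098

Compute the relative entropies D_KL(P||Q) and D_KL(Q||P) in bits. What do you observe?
D_KL(P||Q) = 2.6719 bits, D_KL(Q||P) = 1.1136 bits. The two directions give different values (D_KL(P||Q) exceeds D_KL(Q||P) by 1.5583 bits): KL divergence is asymmetric.

D_KL(P||Q) = Σ P(x) log₂(P(x)/Q(x))

Computing term by term:
  P(1)·log₂(P(1)/Q(1)) = 0.217·log₂(0.217/0.3392) = -0.13984
  P(2)·log₂(P(2)/Q(2)) = 0.5439·log₂(0.5439/0.0098) = 3.15158
  P(3)·log₂(P(3)/Q(3)) = 0.2291·log₂(0.2291/0.6412) = -0.34017
  P(4)·log₂(P(4)/Q(4)) = 0.01·log₂(0.01/0.0098) = 0.00029

D_KL(P||Q) = -0.13984 + 3.15158 - 0.34017 + 0.00029 = 2.67186 ≈ 2.6719 bits

D_KL(Q||P) = Σ Q(x) log₂(Q(x)/P(x))

Computing term by term:
  Q(1)·log₂(Q(1)/P(1)) = 0.3392·log₂(0.3392/0.217) = 0.21859
  Q(2)·log₂(Q(2)/P(2)) = 0.0098·log₂(0.0098/0.5439) = -0.05679
  Q(3)·log₂(Q(3)/P(3)) = 0.6412·log₂(0.6412/0.2291) = 0.95205
  Q(4)·log₂(Q(4)/P(4)) = 0.0098·log₂(0.0098/0.01) = -0.00029

D_KL(Q||P) = 0.21859 - 0.05679 + 0.95205 - 0.00029 = 1.11356 ≈ 1.1136 bits

These are NOT equal (difference: 1.5583 bits). KL divergence is asymmetric: D_KL(P||Q) ≠ D_KL(Q||P) in general.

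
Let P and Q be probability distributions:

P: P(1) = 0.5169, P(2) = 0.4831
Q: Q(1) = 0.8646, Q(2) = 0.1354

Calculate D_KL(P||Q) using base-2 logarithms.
0.5029 bits

D_KL(P||Q) = Σ P(x) log₂(P(x)/Q(x))

Computing term by term:
  P(1)·log₂(P(1)/Q(1)) = 0.5169·log₂(0.5169/0.8646) = -0.38362
  P(2)·log₂(P(2)/Q(2)) = 0.4831·log₂(0.4831/0.1354) = 0.88653

D_KL(P||Q) = -0.38362 + 0.88653 = 0.50291 ≈ 0.5029 bits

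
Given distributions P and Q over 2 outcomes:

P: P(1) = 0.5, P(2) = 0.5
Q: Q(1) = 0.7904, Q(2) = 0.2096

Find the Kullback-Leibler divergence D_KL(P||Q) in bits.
0.2968 bits

D_KL(P||Q) = Σ P(x) log₂(P(x)/Q(x))

Computing term by term:
  P(1)·log₂(P(1)/Q(1)) = 0.5·log₂(0.5/0.7904) = -0.33033
  P(2)·log₂(P(2)/Q(2)) = 0.5·log₂(0.5/0.2096) = 0.62714

D_KL(P||Q) = -0.33033 + 0.62714 = 0.29681 ≈ 0.2968 bits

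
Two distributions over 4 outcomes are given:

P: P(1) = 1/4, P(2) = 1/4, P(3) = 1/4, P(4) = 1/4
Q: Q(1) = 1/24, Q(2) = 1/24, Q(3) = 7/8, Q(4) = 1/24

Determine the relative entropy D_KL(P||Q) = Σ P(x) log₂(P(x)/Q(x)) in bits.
1.4869 bits

D_KL(P||Q) = Σ P(x) log₂(P(x)/Q(x))

Computing term by term:
  P(1)·log₂(P(1)/Q(1)) = (1/4)·log₂((1/4)/(1/24)) = 0.64624
  P(2)·log₂(P(2)/Q(2)) = (1/4)·log₂((1/4)/(1/24)) = 0.64624
  P(3)·log₂(P(3)/Q(3)) = (1/4)·log₂((1/4)/(7/8)) = -0.45184
  P(4)·log₂(P(4)/Q(4)) = (1/4)·log₂((1/4)/(1/24)) = 0.64624

D_KL(P||Q) = 0.64624 + 0.64624 - 0.45184 + 0.64624 = 1.48688 ≈ 1.4869 bits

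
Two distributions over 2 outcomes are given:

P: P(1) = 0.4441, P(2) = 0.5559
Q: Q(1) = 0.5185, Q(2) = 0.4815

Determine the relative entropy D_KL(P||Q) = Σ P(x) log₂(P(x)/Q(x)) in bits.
0.0160 bits

D_KL(P||Q) = Σ P(x) log₂(P(x)/Q(x))

Computing term by term:
  P(1)·log₂(P(1)/Q(1)) = 0.4441·log₂(0.4441/0.5185) = -0.09924
  P(2)·log₂(P(2)/Q(2)) = 0.5559·log₂(0.5559/0.4815) = 0.11523

D_KL(P||Q) = -0.09924 + 0.11523 = 0.01599 ≈ 0.0160 bits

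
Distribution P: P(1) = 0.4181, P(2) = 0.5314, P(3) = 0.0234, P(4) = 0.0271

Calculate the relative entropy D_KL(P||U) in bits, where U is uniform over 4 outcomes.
0.7215 bits

U(i) = 1/4 for all i

D_KL(P||U) = Σ P(x) log₂(P(x) / (1/4))
           = Σ P(x) log₂(P(x)) + log₂(4)
           = log₂(4) - H(P)

H(P) = -Σ P(x) log₂(P(x)):
  -P(1)·log₂(P(1)) = -(0.4181)·log₂(0.4181) = 0.52600
  -P(2)·log₂(P(2)) = -(0.5314)·log₂(0.5314) = 0.48471
  -P(3)·log₂(P(3)) = -(0.0234)·log₂(0.0234) = 0.12677
  -P(4)·log₂(P(4)) = -(0.0271)·log₂(0.0271) = 0.14107
H(P) = 0.52600 + 0.48471 + 0.12677 + 0.14107 = 1.27855 bits

log₂(4) = 2.00000 bits

D_KL(P||U) = 2.00000 - 1.27855 = 0.72145 ≈ 0.7215 bits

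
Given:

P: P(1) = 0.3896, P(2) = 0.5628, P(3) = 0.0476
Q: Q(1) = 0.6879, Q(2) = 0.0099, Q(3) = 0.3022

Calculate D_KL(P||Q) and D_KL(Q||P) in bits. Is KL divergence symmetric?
D_KL(P||Q) = 2.8341 bits, D_KL(Q||P) = 1.3123 bits. No, KL divergence is not symmetric.

D_KL(P||Q) = Σ P(x) log₂(P(x)/Q(x))

Computing term by term:
  P(1)·log₂(P(1)/Q(1)) = 0.3896·log₂(0.3896/0.6879) = -0.31955
  P(2)·log₂(P(2)/Q(2)) = 0.5628·log₂(0.5628/0.0099) = 3.28059
  P(3)·log₂(P(3)/Q(3)) = 0.0476·log₂(0.0476/0.3022) = -0.12692

D_KL(P||Q) = -0.31955 + 3.28059 - 0.12692 = 2.83412 ≈ 2.8341 bits

D_KL(Q||P) = Σ Q(x) log₂(Q(x)/P(x))

Computing term by term:
  Q(1)·log₂(Q(1)/P(1)) = 0.6879·log₂(0.6879/0.3896) = 0.56422
  Q(2)·log₂(Q(2)/P(2)) = 0.0099·log₂(0.0099/0.5628) = -0.05771
  Q(3)·log₂(Q(3)/P(3)) = 0.3022·log₂(0.3022/0.0476) = 0.80581

D_KL(Q||P) = 0.56422 - 0.05771 + 0.80581 = 1.31232 ≈ 1.3123 bits

These are NOT equal (difference: 1.5218 bits). KL divergence is asymmetric: D_KL(P||Q) ≠ D_KL(Q||P) in general.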